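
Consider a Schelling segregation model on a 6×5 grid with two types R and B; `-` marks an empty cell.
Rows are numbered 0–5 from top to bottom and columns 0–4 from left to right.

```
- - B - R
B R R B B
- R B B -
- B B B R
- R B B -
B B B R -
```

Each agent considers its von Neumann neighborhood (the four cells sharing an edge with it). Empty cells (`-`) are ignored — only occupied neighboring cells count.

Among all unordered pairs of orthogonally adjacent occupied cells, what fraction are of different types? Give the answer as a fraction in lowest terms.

Scan each occupied cell's neighbors to the right and below so each pair is counted once.
From row 0: 2 unlike of 2 pairs (running 2/2).
From row 1: 3 unlike of 7 pairs (running 5/9).
From row 2: 2 unlike of 5 pairs (running 7/14).
From row 3: 2 unlike of 6 pairs (running 9/20).
From row 4: 3 unlike of 5 pairs (running 12/25).
From row 5: 1 unlike of 3 pairs (running 13/28).
Total adjacent occupied pairs: 28; unlike-type pairs: 13.
13/28 is already in lowest terms.

13/28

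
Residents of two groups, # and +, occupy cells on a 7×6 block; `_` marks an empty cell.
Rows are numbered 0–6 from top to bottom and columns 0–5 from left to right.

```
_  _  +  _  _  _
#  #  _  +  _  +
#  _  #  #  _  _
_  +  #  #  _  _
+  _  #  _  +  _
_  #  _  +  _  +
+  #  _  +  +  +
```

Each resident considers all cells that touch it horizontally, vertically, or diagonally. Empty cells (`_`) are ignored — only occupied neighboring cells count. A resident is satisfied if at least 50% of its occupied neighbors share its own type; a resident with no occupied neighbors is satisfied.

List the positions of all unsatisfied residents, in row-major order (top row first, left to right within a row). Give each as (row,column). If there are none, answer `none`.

(0,2)+ 1/2 ok
(1,0)# 2/2 ok
(1,1)# 3/4 ok
(1,3)+ 1/3 unhappy
(1,5)+ 0/0 ok
(2,0)# 2/3 ok
(2,2)# 4/6 ok
(2,3)# 3/4 ok
(3,1)+ 1/5 unhappy
(3,2)# 4/5 ok
(3,3)# 4/5 ok
(4,0)+ 1/2 ok
(4,2)# 3/5 ok
(4,4)+ 2/3 ok
(5,1)# 2/4 ok
(5,3)+ 3/4 ok
(5,5)+ 3/3 ok
(6,0)+ 0/2 unhappy
(6,1)# 1/2 ok
(6,3)+ 2/2 ok
(6,4)+ 4/4 ok
(6,5)+ 2/2 ok

(1,3), (3,1), (6,0)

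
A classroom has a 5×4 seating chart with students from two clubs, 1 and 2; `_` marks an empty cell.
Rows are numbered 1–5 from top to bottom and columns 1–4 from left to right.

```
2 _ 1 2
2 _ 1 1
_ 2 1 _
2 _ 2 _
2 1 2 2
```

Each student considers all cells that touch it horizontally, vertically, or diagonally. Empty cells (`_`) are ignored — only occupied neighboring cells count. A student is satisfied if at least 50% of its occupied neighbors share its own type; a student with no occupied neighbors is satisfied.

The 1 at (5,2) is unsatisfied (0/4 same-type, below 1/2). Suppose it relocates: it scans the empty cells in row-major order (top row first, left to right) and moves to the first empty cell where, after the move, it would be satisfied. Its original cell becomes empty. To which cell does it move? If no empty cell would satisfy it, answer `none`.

(1,2)

Vacating (5,2). Empty cells in order:
  (1,2): 2/4 same-type → satisfied — stop here.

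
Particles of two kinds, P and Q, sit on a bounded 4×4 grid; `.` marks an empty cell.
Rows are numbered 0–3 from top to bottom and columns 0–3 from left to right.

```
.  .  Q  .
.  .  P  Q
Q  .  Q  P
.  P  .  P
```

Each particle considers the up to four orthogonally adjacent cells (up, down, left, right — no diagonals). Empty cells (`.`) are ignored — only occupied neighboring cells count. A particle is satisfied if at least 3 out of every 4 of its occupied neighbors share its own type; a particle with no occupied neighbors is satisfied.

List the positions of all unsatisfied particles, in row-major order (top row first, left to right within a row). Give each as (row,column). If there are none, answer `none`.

(0,2)Q 0/1 ✗
(1,2)P 0/3 ✗
(1,3)Q 0/2 ✗
(2,0)Q 0/0 ✓
(2,2)Q 0/2 ✗
(2,3)P 1/3 ✗
(3,1)P 0/0 ✓
(3,3)P 1/1 ✓

(0,2), (1,2), (1,3), (2,2), (2,3)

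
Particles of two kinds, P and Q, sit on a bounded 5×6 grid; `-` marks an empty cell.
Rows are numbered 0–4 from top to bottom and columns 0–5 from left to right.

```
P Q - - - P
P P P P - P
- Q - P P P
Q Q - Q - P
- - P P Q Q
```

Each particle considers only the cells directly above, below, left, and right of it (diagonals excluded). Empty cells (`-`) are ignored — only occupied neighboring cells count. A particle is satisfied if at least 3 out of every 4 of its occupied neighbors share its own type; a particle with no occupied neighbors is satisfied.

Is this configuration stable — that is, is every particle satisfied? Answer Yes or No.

Row 0: (0,0)P 1/2 unhappy · (0,1)Q 0/2 unhappy · (0,5)P 1/1 ok
Row 1: (1,0)P 2/2 ok · (1,1)P 2/4 unhappy · (1,2)P 2/2 ok · (1,3)P 2/2 ok · (1,5)P 2/2 ok
Row 2: (2,1)Q 1/2 unhappy · (2,3)P 2/3 unhappy · (2,4)P 2/2 ok · (2,5)P 3/3 ok
Row 3: (3,0)Q 1/1 ok · (3,1)Q 2/2 ok · (3,3)Q 0/2 unhappy · (3,5)P 1/2 unhappy
Row 4: (4,2)P 1/1 ok · (4,3)P 1/3 unhappy · (4,4)Q 1/2 unhappy · (4,5)Q 1/2 unhappy
For instance (0,0) has only 1/2 same-type neighbors, below 3/4.

No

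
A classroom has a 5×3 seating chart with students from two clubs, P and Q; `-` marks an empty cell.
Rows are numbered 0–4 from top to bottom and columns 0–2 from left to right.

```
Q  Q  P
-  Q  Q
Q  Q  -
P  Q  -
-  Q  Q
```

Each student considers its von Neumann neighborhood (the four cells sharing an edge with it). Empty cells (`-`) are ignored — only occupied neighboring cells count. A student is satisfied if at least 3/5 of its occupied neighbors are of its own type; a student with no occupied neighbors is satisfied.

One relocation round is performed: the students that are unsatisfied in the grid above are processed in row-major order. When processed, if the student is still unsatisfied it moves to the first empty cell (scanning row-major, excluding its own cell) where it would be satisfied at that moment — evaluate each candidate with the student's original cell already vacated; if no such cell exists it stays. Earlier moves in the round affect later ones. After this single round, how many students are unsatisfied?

2

Initially unsatisfied (in order): (0,2), (1,2), (2,0), (3,0).
  (0,2): no empty cell satisfies it; stays.
  (1,2) → (1,0).
  (2,0): now satisfied by earlier moves; stays.
  (3,0): no empty cell satisfies it; stays.
Resulting grid:
Q Q P
Q Q -
Q Q -
P Q -
- Q Q
Unsatisfied now: (0,2), (3,0).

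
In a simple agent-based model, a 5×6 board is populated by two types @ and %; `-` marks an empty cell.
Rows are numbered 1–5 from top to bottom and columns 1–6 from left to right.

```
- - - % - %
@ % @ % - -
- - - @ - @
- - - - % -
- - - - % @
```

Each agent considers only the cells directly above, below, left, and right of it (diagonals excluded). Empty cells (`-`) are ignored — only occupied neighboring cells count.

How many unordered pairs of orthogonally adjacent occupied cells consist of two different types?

5

Scan each occupied cell's neighbors to the right and below so each pair is counted once.
From row 1: 0 unlike of 1 pairs (running 0/1).
From row 2: 4 unlike of 4 pairs (running 4/5).
From row 4: 0 unlike of 1 pairs (running 4/6).
From row 5: 1 unlike of 1 pairs (running 5/7).
Total adjacent occupied pairs: 7; unlike-type pairs: 5.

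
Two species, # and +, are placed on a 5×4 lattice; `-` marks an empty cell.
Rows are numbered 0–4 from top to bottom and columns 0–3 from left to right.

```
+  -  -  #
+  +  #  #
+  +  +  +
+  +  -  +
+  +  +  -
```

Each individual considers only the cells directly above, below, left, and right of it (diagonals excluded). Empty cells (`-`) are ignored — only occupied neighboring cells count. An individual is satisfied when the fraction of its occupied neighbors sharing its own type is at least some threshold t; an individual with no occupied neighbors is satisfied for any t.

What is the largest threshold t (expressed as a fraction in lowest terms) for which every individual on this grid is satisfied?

1/3

(0,0)+ 1/1
(0,3)# 1/1
(1,0)+ 3/3
(1,1)+ 2/3
(1,2)# 1/3
(1,3)# 2/3
(2,0)+ 3/3
(2,1)+ 4/4
(2,2)+ 2/3
(2,3)+ 2/3
(3,0)+ 3/3
(3,1)+ 3/3
(3,3)+ 1/1
(4,0)+ 2/2
(4,1)+ 3/3
(4,2)+ 1/1
The smallest same-type fraction is 1/3 at (1,2), which reduces to 1/3. Any threshold above that leaves this individual unsatisfied.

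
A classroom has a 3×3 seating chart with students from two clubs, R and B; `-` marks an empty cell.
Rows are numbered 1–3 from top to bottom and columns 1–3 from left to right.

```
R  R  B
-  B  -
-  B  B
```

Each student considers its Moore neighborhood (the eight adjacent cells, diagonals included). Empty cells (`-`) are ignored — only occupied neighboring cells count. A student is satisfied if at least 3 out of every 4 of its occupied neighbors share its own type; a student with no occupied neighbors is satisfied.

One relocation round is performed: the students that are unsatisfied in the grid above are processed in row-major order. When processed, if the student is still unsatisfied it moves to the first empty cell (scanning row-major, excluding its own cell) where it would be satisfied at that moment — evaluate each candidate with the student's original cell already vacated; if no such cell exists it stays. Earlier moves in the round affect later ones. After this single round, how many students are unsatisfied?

2

Initially unsatisfied (in order): (1,1), (1,2), (1,3), (2,2).
  (1,1): no empty cell satisfies it; stays.
  (1,2): no empty cell satisfies it; stays.
  (1,3) → (2,3).
  (2,2) → (3,1).
Resulting grid:
R R -
- - B
B B B
Unsatisfied now: (1,2), (2,3).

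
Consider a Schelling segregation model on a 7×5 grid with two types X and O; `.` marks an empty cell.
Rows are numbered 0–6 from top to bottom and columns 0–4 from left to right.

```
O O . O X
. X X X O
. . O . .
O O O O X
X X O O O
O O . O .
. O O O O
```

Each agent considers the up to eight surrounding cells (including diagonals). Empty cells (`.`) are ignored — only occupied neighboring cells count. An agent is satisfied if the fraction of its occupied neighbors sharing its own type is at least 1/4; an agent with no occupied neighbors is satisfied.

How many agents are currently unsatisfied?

(0,0)O 1/2 satisfied
(0,1)O 1/3 satisfied
(0,3)O 1/4 satisfied
(0,4)X 1/3 satisfied
(1,1)X 1/4 satisfied
(1,2)X 2/5 satisfied
(1,3)X 2/5 satisfied
(1,4)O 1/3 satisfied
(2,2)O 3/6 satisfied
(3,0)O 1/3 satisfied
(3,1)O 4/6 satisfied
(3,2)O 5/6 satisfied
(3,3)O 5/6 satisfied
(3,4)X 0/3 not
(4,0)X 1/5 not
(4,1)X 1/7 not
(4,2)O 6/7 satisfied
(4,3)O 5/6 satisfied
(4,4)O 3/4 satisfied
(5,0)O 2/4 satisfied
(5,1)O 4/6 satisfied
(5,3)O 6/6 satisfied
(6,1)O 3/3 satisfied
(6,2)O 4/4 satisfied
(6,3)O 3/3 satisfied
(6,4)O 2/2 satisfied
Unsatisfied: (3,4), (4,0), (4,1) — 3 in total.

3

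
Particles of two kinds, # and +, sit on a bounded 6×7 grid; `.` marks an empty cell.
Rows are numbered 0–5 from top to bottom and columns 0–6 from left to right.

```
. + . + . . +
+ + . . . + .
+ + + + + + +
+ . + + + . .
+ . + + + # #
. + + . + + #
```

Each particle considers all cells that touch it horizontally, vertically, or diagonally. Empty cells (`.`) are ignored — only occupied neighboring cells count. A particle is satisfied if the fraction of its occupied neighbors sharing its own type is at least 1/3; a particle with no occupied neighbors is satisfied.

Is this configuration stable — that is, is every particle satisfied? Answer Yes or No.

Row 0: (0,1)+ 2/2 satisfied · (0,3)+ 0/0 satisfied · (0,6)+ 1/1 satisfied
Row 1: (1,0)+ 4/4 satisfied · (1,1)+ 5/5 satisfied · (1,5)+ 4/4 satisfied
Row 2: (2,0)+ 4/4 satisfied · (2,1)+ 6/6 satisfied · (2,2)+ 5/5 satisfied · (2,3)+ 5/5 satisfied · (2,4)+ 5/5 satisfied · (2,5)+ 4/4 satisfied · (2,6)+ 2/2 satisfied
Row 3: (3,0)+ 3/3 satisfied · (3,2)+ 6/6 satisfied · (3,3)+ 8/8 satisfied · (3,4)+ 6/7 satisfied
Row 4: (4,0)+ 2/2 satisfied · (4,2)+ 5/5 satisfied · (4,3)+ 7/7 satisfied · (4,4)+ 5/6 satisfied · (4,5)# 2/6 satisfied · (4,6)# 2/3 satisfied
Row 5: (5,1)+ 3/3 satisfied · (5,2)+ 3/3 satisfied · (5,4)+ 3/4 satisfied · (5,5)+ 2/5 satisfied · (5,6)# 2/3 satisfied
All meet the threshold, so the configuration is stable.

Yes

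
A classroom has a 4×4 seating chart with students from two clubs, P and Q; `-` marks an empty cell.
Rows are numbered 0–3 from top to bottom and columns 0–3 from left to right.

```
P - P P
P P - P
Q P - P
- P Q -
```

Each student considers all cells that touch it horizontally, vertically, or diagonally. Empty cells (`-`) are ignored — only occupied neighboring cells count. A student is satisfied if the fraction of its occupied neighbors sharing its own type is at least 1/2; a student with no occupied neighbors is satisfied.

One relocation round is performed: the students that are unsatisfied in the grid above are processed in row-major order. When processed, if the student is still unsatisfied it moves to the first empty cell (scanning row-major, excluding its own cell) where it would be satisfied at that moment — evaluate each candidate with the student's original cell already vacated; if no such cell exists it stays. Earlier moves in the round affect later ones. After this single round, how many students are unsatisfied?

2

Initially unsatisfied (in order): (2,0), (3,1), (3,2).
  (2,0) → (3,3).
  (3,1): now satisfied by earlier moves; stays.
  (3,2): no empty cell satisfies it; stays.
Resulting grid:
P - P P
P P - P
- P - P
- P Q Q
Unsatisfied now: (2,3), (3,2).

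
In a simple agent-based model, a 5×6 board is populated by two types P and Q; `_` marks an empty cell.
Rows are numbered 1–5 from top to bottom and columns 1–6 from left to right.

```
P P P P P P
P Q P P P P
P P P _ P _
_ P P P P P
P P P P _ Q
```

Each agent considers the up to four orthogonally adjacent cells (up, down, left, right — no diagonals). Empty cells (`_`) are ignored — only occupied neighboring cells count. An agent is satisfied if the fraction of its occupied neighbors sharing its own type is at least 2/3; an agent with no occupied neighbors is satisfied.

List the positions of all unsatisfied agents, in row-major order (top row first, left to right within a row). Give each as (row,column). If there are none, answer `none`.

Row 1: (1,1)P 2/2 ✓ · (1,2)P 2/3 ✓ · (1,3)P 3/3 ✓ · (1,4)P 3/3 ✓ · (1,5)P 3/3 ✓ · (1,6)P 2/2 ✓
Row 2: (2,1)P 2/3 ✓ · (2,2)Q 0/4 ✗ · (2,3)P 3/4 ✓ · (2,4)P 3/3 ✓ · (2,5)P 4/4 ✓ · (2,6)P 2/2 ✓
Row 3: (3,1)P 2/2 ✓ · (3,2)P 3/4 ✓ · (3,3)P 3/3 ✓ · (3,5)P 2/2 ✓
Row 4: (4,2)P 3/3 ✓ · (4,3)P 4/4 ✓ · (4,4)P 3/3 ✓ · (4,5)P 3/3 ✓ · (4,6)P 1/2 ✗
Row 5: (5,1)P 1/1 ✓ · (5,2)P 3/3 ✓ · (5,3)P 3/3 ✓ · (5,4)P 2/2 ✓ · (5,6)Q 0/1 ✗

(2,2), (4,6), (5,6)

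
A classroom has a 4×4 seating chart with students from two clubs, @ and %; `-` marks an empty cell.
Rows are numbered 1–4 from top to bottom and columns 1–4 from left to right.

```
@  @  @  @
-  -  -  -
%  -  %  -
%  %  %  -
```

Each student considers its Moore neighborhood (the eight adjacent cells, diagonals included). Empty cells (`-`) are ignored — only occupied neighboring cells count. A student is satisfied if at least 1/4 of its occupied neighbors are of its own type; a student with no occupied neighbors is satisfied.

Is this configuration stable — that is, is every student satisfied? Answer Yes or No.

Yes

(1,1)@ 1/1 ok
(1,2)@ 2/2 ok
(1,3)@ 2/2 ok
(1,4)@ 1/1 ok
(3,1)% 2/2 ok
(3,3)% 2/2 ok
(4,1)% 2/2 ok
(4,2)% 4/4 ok
(4,3)% 2/2 ok
All meet the threshold, so the configuration is stable.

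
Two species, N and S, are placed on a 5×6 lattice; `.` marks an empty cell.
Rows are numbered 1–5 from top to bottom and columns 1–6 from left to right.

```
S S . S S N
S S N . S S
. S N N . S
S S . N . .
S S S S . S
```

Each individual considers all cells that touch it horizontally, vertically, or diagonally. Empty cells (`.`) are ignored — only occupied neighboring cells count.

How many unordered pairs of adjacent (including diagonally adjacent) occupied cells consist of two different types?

Scan each occupied cell's neighbors to the right and below (and the two forward diagonals) so each pair is counted once.
From row 1: 5 unlike of 14 pairs (running 5/14).
From row 2: 4 unlike of 12 pairs (running 9/26).
From row 3: 2 unlike of 7 pairs (running 11/33).
From row 4: 2 unlike of 8 pairs (running 13/41).
From row 5: 0 unlike of 3 pairs (running 13/44).
Total adjacent occupied pairs: 44; unlike-type pairs: 13.

13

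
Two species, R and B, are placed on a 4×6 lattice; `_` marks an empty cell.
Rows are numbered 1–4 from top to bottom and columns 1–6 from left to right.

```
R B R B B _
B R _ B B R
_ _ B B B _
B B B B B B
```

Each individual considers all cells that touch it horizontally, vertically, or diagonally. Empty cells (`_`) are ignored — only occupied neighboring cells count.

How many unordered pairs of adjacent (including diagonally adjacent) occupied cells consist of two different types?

Scan each occupied cell's neighbors to the right and below (and the two forward diagonals) so each pair is counted once.
Row 1: R(1,1)–B(1,2)≠ R(1,1)–B(2,1)≠ R(1,1)–R(2,2)= B(1,2)–R(1,3)≠ B(1,2)–R(2,2)≠ B(1,2)–B(2,1)= R(1,3)–B(1,4)≠ R(1,3)–B(2,4)≠ R(1,3)–R(2,2)= B(1,4)–B(1,5)= B(1,4)–B(2,4)= B(1,4)–B(2,5)= B(1,5)–B(2,5)= B(1,5)–R(2,6)≠ B(1,5)–B(2,4)=  → 7/15 unlike.
Row 2: B(2,1)–R(2,2)≠ R(2,2)–B(3,3)≠ B(2,4)–B(2,5)= B(2,4)–B(3,4)= B(2,4)–B(3,5)= B(2,4)–B(3,3)= B(2,5)–R(2,6)≠ B(2,5)–B(3,5)= B(2,5)–B(3,4)= R(2,6)–B(3,5)≠  → 4/10 unlike.
Row 3: B(3,3)–B(3,4)= B(3,3)–B(4,3)= B(3,3)–B(4,4)= B(3,3)–B(4,2)= B(3,4)–B(3,5)= B(3,4)–B(4,4)= B(3,4)–B(4,5)= B(3,4)–B(4,3)= B(3,5)–B(4,5)= B(3,5)–B(4,6)= B(3,5)–B(4,4)=  → 0/11 unlike.
Row 4: B(4,1)–B(4,2)= B(4,2)–B(4,3)= B(4,3)–B(4,4)= B(4,4)–B(4,5)= B(4,5)–B(4,6)=  → 0/5 unlike.
Total adjacent occupied pairs: 41; unlike-type pairs: 11.

11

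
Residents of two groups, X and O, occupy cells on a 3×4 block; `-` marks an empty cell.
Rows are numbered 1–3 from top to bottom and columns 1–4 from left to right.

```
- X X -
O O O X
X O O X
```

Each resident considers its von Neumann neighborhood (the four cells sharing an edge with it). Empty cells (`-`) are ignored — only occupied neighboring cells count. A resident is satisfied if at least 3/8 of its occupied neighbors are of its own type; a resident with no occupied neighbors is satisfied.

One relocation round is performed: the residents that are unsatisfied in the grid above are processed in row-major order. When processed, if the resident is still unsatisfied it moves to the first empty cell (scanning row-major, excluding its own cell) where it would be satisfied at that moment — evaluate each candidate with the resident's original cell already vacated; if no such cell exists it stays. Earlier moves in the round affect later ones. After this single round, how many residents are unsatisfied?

0

Initially unsatisfied (in order): (3,1).
  (3,1) → (1,1).
Resulting grid:
X X X -
O O O X
- O O X
All satisfied now.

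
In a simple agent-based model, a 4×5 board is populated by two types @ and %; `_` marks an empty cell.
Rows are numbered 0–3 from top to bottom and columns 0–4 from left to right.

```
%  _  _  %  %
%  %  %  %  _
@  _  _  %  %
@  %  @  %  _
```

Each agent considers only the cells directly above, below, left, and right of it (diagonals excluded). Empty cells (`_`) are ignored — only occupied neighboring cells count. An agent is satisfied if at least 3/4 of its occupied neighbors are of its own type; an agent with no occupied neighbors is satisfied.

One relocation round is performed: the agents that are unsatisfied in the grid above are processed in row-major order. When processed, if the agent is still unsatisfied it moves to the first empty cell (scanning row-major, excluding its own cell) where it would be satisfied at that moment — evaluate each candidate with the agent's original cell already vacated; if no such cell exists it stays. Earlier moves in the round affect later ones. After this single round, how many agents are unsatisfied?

Initially unsatisfied (in order): (1,0), (2,0), (3,0), (3,1), (3,2), (3,3).
  (1,0) → (0,1).
  (2,0): now satisfied by earlier moves; stays.
  (3,0): no empty cell satisfies it; stays.
  (3,1) → (0,2).
  (3,2) → (3,1).
  (3,3): now satisfied by earlier moves; stays.
Resulting grid:
% % % % %
_ % % % _
@ _ _ % %
@ @ _ % _
All satisfied now.

0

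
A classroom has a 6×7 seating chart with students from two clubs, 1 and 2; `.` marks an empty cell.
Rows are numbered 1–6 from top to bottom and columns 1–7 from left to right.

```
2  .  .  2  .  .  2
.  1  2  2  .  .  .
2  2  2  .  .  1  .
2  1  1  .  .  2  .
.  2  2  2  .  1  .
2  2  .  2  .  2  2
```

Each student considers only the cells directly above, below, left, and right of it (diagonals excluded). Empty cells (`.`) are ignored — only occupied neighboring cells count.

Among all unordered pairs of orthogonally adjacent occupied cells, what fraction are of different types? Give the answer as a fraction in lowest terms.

10/23

Scan each occupied cell's neighbors to the right and below so each pair is counted once.
From row 1: 0 unlike of 1 pairs (running 0/1).
From row 2: 2 unlike of 4 pairs (running 2/5).
From row 3: 3 unlike of 6 pairs (running 5/11).
From row 4: 4 unlike of 5 pairs (running 9/16).
From row 5: 1 unlike of 5 pairs (running 10/21).
From row 6: 0 unlike of 2 pairs (running 10/23).
Total adjacent occupied pairs: 23; unlike-type pairs: 10.
10/23 is already in lowest terms.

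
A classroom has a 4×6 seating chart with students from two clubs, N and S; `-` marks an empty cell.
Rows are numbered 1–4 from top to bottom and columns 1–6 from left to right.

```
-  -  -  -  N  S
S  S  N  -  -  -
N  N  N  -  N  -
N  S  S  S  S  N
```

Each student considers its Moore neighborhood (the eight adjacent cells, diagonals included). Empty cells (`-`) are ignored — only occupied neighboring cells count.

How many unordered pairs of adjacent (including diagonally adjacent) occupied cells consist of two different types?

Scan each occupied cell's neighbors to the right and below (and the two forward diagonals) so each pair is counted once.
Row 1: N(1,5)–S(1,6)≠  → 1/1 unlike.
Row 2: S(2,1)–S(2,2)= S(2,1)–N(3,1)≠ S(2,1)–N(3,2)≠ S(2,2)–N(2,3)≠ S(2,2)–N(3,2)≠ S(2,2)–N(3,3)≠ S(2,2)–N(3,1)≠ N(2,3)–N(3,3)= N(2,3)–N(3,2)=  → 6/9 unlike.
Row 3: N(3,1)–N(3,2)= N(3,1)–N(4,1)= N(3,1)–S(4,2)≠ N(3,2)–N(3,3)= N(3,2)–S(4,2)≠ N(3,2)–S(4,3)≠ N(3,2)–N(4,1)= N(3,3)–S(4,3)≠ N(3,3)–S(4,4)≠ N(3,3)–S(4,2)≠ N(3,5)–S(4,5)≠ N(3,5)–N(4,6)= N(3,5)–S(4,4)≠  → 8/13 unlike.
Row 4: N(4,1)–S(4,2)≠ S(4,2)–S(4,3)= S(4,3)–S(4,4)= S(4,4)–S(4,5)= S(4,5)–N(4,6)≠  → 2/5 unlike.
Total adjacent occupied pairs: 28; unlike-type pairs: 17.

17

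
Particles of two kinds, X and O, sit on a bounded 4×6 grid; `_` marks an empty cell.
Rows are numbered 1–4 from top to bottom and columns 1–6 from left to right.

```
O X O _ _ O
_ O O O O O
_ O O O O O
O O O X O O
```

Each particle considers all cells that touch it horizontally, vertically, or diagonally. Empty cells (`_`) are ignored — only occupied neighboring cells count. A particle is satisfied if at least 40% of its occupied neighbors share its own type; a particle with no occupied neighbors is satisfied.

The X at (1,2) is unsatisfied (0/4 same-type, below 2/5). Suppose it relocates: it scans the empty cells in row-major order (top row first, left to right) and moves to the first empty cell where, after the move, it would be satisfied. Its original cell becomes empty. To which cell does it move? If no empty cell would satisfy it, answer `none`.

none

Vacating (1,2). Empty cells in order:
  (1,4): 0/4 same-type → still unsatisfied.
  (1,5): 0/4 same-type → still unsatisfied.
  (2,1): 0/3 same-type → still unsatisfied.
  (3,1): 0/4 same-type → still unsatisfied.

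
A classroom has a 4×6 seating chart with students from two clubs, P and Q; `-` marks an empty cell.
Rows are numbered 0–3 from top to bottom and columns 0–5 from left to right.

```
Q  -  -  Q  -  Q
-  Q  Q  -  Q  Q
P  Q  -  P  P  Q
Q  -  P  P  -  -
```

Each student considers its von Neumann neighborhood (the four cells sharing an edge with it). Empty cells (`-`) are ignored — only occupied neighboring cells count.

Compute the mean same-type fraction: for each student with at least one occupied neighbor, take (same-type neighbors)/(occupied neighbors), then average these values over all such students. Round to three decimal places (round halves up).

0.679

(0,0)Q — no occupied neighbors
(0,3)Q — no occupied neighbors
(0,5)Q 1/1
(1,1)Q 2/2
(1,2)Q 1/1
(1,4)Q 1/2
(1,5)Q 3/3
(2,0)P 0/2
(2,1)Q 1/2
(2,3)P 2/2
(2,4)P 1/3
(2,5)Q 1/2
(3,0)Q 0/1
(3,2)P 1/1
(3,3)P 2/2
Sum over 13 students: 1/1 + 2/2 + 1/1 + 1/2 + 3/3 + 0/2 + 1/2 + 2/2 + 1/3 + 1/2 + 0/1 + 1/1 + 2/2 = 53/6; mean = 53/6 ÷ 13 = 53/78 = 0.679487… → 0.679.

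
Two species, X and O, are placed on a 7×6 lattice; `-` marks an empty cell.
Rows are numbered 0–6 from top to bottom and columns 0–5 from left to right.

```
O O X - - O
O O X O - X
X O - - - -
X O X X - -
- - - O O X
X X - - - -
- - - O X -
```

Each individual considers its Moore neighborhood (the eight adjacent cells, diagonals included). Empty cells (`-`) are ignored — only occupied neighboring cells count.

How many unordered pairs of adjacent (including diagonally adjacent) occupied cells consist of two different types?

Scan each occupied cell's neighbors to the right and below (and the two forward diagonals) so each pair is counted once.
Row 0: O(0,0)–O(0,1)= O(0,0)–O(1,0)= O(0,0)–O(1,1)= O(0,1)–X(0,2)≠ O(0,1)–O(1,1)= O(0,1)–X(1,2)≠ O(0,1)–O(1,0)= X(0,2)–X(1,2)= X(0,2)–O(1,3)≠ X(0,2)–O(1,1)≠ O(0,5)–X(1,5)≠  → 5/11 unlike.
Row 1: O(1,0)–O(1,1)= O(1,0)–X(2,0)≠ O(1,0)–O(2,1)= O(1,1)–X(1,2)≠ O(1,1)–O(2,1)= O(1,1)–X(2,0)≠ X(1,2)–O(1,3)≠ X(1,2)–O(2,1)≠  → 5/8 unlike.
Row 2: X(2,0)–O(2,1)≠ X(2,0)–X(3,0)= X(2,0)–O(3,1)≠ O(2,1)–O(3,1)= O(2,1)–X(3,2)≠ O(2,1)–X(3,0)≠  → 4/6 unlike.
Row 3: X(3,0)–O(3,1)≠ O(3,1)–X(3,2)≠ X(3,2)–X(3,3)= X(3,2)–O(4,3)≠ X(3,3)–O(4,3)≠ X(3,3)–O(4,4)≠  → 5/6 unlike.
Row 4: O(4,3)–O(4,4)= O(4,4)–X(4,5)≠  → 1/2 unlike.
Row 5: X(5,0)–X(5,1)=  → 0/1 unlike.
Row 6: O(6,3)–X(6,4)≠  → 1/1 unlike.
Total adjacent occupied pairs: 35; unlike-type pairs: 21.

21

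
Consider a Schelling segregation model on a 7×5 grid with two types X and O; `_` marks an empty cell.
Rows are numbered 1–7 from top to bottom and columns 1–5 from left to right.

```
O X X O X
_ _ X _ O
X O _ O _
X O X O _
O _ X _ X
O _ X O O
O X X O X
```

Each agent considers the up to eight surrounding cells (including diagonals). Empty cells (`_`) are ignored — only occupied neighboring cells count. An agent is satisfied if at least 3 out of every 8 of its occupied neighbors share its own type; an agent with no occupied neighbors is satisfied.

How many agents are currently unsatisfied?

12

Row 1: (1,1)O 0/1 not · (1,2)X 2/3 satisfied · (1,3)X 2/3 satisfied · (1,4)O 1/4 not · (1,5)X 0/2 not
Row 2: (2,3)X 2/5 satisfied · (2,5)O 2/3 satisfied
Row 3: (3,1)X 1/3 not · (3,2)O 1/5 not · (3,4)O 2/4 satisfied
Row 4: (4,1)X 1/4 not · (4,2)O 2/6 not · (4,3)X 1/5 not · (4,4)O 1/4 not
Row 5: (5,1)O 2/3 satisfied · (5,3)X 2/5 satisfied · (5,5)X 0/3 not
Row 6: (6,1)O 2/3 satisfied · (6,3)X 3/5 satisfied · (6,4)O 2/7 not · (6,5)O 2/4 satisfied
Row 7: (7,1)O 1/2 satisfied · (7,2)X 2/4 satisfied · (7,3)X 2/4 satisfied · (7,4)O 2/5 satisfied · (7,5)X 0/3 not
Unsatisfied: (1,1), (1,4), (1,5), (3,1), (3,2), (4,1), (4,2), (4,3), (4,4), (5,5), (6,4), (7,5) — 12 in total.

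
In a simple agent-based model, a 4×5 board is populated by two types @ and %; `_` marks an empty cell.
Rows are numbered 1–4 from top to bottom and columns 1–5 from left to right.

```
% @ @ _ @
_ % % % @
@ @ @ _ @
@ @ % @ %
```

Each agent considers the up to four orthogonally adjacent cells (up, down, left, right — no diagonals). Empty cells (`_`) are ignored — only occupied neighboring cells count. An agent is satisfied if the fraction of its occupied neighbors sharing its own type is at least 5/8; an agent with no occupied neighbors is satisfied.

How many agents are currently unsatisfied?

(1,1)% 0/1 ✗
(1,2)@ 1/3 ✗
(1,3)@ 1/2 ✗
(1,5)@ 1/1 ✓
(2,2)% 1/3 ✗
(2,3)% 2/4 ✗
(2,4)% 1/2 ✗
(2,5)@ 2/3 ✓
(3,1)@ 2/2 ✓
(3,2)@ 3/4 ✓
(3,3)@ 1/3 ✗
(3,5)@ 1/2 ✗
(4,1)@ 2/2 ✓
(4,2)@ 2/3 ✓
(4,3)% 0/3 ✗
(4,4)@ 0/2 ✗
(4,5)% 0/2 ✗
Unsatisfied: (1,1), (1,2), (1,3), (2,2), (2,3), (2,4), (3,3), (3,5), (4,3), (4,4), (4,5) — 11 in total.

11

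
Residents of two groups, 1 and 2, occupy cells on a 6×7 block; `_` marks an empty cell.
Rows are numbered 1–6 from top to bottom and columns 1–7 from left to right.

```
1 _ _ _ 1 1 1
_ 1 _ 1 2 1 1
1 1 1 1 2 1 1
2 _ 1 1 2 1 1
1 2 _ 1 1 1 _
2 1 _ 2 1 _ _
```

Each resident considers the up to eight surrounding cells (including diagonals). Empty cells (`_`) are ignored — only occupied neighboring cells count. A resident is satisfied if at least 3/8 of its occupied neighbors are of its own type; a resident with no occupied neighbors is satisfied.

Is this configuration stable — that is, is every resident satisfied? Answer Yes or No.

No

(1,1)1 1/1 ok
(1,5)1 3/4 ok
(1,6)1 4/5 ok
(1,7)1 3/3 ok
(2,2)1 4/4 ok
(2,4)1 3/5 ok
(2,5)2 1/7 unhappy
(2,6)1 6/8 ok
(2,7)1 5/5 ok
(3,1)1 2/3 ok
(3,2)1 4/5 ok
(3,3)1 6/6 ok
(3,4)1 4/7 ok
(3,5)2 2/8 unhappy
(3,6)1 5/8 ok
(3,7)1 5/5 ok
(4,1)2 1/4 unhappy
(4,3)1 5/6 ok
(4,4)1 5/7 ok
(4,5)2 1/8 unhappy
(4,6)1 5/7 ok
(4,7)1 4/4 ok
(5,1)1 1/4 unhappy
(5,2)2 2/5 ok
(5,4)1 4/6 ok
(5,5)1 5/7 ok
(5,6)1 4/5 ok
(6,1)2 1/3 unhappy
(6,2)1 1/3 unhappy
(6,4)2 0/3 unhappy
(6,5)1 3/4 ok
For instance (2,5) has only 1/7 same-type neighbors, below 3/8.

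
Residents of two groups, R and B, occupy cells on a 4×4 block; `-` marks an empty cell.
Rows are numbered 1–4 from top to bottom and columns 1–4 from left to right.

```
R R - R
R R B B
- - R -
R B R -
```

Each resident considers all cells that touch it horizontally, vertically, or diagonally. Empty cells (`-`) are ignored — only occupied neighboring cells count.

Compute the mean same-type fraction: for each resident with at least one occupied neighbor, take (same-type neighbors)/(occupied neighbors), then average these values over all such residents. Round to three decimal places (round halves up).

Row 1: (1,1)R 3/3 · (1,2)R 3/4 · (1,4)R 0/2
Row 2: (2,1)R 3/3 · (2,2)R 4/5 · (2,3)B 1/5 · (2,4)B 1/3
Row 3: (3,3)R 2/5
Row 4: (4,1)R 0/1 · (4,2)B 0/3 · (4,3)R 1/2
Sum over 11 residents: 3/3 + 3/4 + 0/2 + 3/3 + 4/5 + 1/5 + 1/3 + 2/5 + 0/1 + 0/3 + 1/2 = 299/60; mean = 299/60 ÷ 11 = 299/660 = 0.453030… → 0.453.

0.453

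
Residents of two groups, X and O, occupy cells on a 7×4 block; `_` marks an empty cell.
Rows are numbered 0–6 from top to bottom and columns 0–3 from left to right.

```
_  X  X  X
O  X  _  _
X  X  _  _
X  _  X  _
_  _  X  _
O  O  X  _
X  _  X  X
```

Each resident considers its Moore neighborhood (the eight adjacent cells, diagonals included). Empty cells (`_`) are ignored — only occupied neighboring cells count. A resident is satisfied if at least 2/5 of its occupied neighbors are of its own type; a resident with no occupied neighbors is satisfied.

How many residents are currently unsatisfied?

3

(0,1)X 2/3 satisfied
(0,2)X 3/3 satisfied
(0,3)X 1/1 satisfied
(1,0)O 0/4 not
(1,1)X 4/5 satisfied
(2,0)X 3/4 satisfied
(2,1)X 4/5 satisfied
(3,0)X 2/2 satisfied
(3,2)X 2/2 satisfied
(4,2)X 2/3 satisfied
(5,0)O 1/2 satisfied
(5,1)O 1/5 not
(5,2)X 3/4 satisfied
(6,0)X 0/2 not
(6,2)X 2/3 satisfied
(6,3)X 2/2 satisfied
Unsatisfied: (1,0), (5,1), (6,0) — 3 in total.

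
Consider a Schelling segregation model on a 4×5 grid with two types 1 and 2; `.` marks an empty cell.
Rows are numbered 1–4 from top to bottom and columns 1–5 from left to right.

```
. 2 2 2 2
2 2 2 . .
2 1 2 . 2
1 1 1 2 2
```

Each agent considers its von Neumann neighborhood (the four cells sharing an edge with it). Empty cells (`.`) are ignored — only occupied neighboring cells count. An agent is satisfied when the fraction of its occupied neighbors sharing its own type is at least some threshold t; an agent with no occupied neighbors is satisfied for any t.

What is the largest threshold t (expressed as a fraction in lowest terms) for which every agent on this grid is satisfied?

1/4

(1,2)2 2/2
(1,3)2 3/3
(1,4)2 2/2
(1,5)2 1/1
(2,1)2 2/2
(2,2)2 3/4
(2,3)2 3/3
(3,1)2 1/3
(3,2)1 1/4
(3,3)2 1/3
(3,5)2 1/1
(4,1)1 1/2
(4,2)1 3/3
(4,3)1 1/3
(4,4)2 1/2
(4,5)2 2/2
The smallest same-type fraction is 1/4 at (3,2), which reduces to 1/4. Any threshold above that leaves this agent unsatisfied.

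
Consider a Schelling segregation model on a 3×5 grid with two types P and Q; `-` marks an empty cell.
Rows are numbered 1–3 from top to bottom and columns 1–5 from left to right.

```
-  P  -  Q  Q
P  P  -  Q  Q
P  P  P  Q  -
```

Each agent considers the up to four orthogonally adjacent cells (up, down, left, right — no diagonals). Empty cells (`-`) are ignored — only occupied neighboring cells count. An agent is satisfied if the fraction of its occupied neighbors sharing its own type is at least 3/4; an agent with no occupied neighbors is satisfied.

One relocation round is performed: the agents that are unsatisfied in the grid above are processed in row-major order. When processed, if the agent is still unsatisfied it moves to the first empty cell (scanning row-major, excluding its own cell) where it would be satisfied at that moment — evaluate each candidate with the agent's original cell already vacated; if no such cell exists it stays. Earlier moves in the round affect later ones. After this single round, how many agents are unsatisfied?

0

Initially unsatisfied (in order): (3,3), (3,4).
  (3,3) → (1,1).
  (3,4): now satisfied by earlier moves; stays.
Resulting grid:
P P - Q Q
P P - Q Q
P P - Q -
All satisfied now.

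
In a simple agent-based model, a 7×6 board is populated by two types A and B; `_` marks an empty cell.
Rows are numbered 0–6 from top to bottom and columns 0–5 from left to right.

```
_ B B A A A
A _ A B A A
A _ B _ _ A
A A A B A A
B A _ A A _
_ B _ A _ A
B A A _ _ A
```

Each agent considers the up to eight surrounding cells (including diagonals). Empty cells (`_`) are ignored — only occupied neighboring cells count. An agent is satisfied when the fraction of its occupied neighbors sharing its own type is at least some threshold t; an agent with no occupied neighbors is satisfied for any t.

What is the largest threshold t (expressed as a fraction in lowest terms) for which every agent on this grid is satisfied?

Row 0: (0,1)B 1/3 · (0,2)B 2/4 · (0,3)A 3/5 · (0,4)A 4/5 · (0,5)A 3/3
Row 1: (1,0)A 1/2 · (1,2)A 1/5 · (1,3)B 2/6 · (1,4)A 5/6 · (1,5)A 4/4
Row 2: (2,0)A 3/3 · (2,2)B 2/5 · (2,5)A 4/4
Row 3: (3,0)A 3/4 · (3,1)A 4/6 · (3,2)A 3/5 · (3,3)B 1/5 · (3,4)A 4/5 · (3,5)A 3/3
Row 4: (4,0)B 1/4 · (4,1)A 3/5 · (4,3)A 4/5 · (4,4)A 5/6
Row 5: (5,1)B 2/5 · (5,3)A 3/3 · (5,5)A 2/2
Row 6: (6,0)B 1/2 · (6,1)A 1/3 · (6,2)A 2/3 · (6,5)A 1/1
The smallest same-type fraction is 1/5 at (1,2), which reduces to 1/5. Any threshold above that leaves this agent unsatisfied.

1/5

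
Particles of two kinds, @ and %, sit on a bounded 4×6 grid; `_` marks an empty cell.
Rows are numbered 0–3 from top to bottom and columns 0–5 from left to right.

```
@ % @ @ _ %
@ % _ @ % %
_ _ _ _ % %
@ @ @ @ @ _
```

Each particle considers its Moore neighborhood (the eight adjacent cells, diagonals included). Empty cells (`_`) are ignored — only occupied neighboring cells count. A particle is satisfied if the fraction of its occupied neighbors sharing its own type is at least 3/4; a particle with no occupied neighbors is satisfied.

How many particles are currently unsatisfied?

11

Row 0: (0,0)@ 1/3 not · (0,1)% 1/4 not · (0,2)@ 2/4 not · (0,3)@ 2/3 not · (0,5)% 2/2 satisfied
Row 1: (1,0)@ 1/3 not · (1,1)% 1/4 not · (1,3)@ 2/4 not · (1,4)% 4/6 not · (1,5)% 4/4 satisfied
Row 2: (2,4)% 3/6 not · (2,5)% 3/4 satisfied
Row 3: (3,0)@ 1/1 satisfied · (3,1)@ 2/2 satisfied · (3,2)@ 2/2 satisfied · (3,3)@ 2/3 not · (3,4)@ 1/3 not
Unsatisfied: (0,0), (0,1), (0,2), (0,3), (1,0), (1,1), (1,3), (1,4), (2,4), (3,3), (3,4) — 11 in total.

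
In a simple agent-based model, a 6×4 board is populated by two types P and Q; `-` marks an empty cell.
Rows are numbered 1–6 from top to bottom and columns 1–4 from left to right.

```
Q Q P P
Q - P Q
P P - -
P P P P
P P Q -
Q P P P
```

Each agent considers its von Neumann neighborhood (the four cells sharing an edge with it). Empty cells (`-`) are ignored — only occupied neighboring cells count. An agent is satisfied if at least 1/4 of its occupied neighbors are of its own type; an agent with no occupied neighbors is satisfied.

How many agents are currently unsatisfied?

(1,1)Q 2/2 ✓
(1,2)Q 1/2 ✓
(1,3)P 2/3 ✓
(1,4)P 1/2 ✓
(2,1)Q 1/2 ✓
(2,3)P 1/2 ✓
(2,4)Q 0/2 ✗
(3,1)P 2/3 ✓
(3,2)P 2/2 ✓
(4,1)P 3/3 ✓
(4,2)P 4/4 ✓
(4,3)P 2/3 ✓
(4,4)P 1/1 ✓
(5,1)P 2/3 ✓
(5,2)P 3/4 ✓
(5,3)Q 0/3 ✗
(6,1)Q 0/2 ✗
(6,2)P 2/3 ✓
(6,3)P 2/3 ✓
(6,4)P 1/1 ✓
Unsatisfied: (2,4), (5,3), (6,1) — 3 in total.

3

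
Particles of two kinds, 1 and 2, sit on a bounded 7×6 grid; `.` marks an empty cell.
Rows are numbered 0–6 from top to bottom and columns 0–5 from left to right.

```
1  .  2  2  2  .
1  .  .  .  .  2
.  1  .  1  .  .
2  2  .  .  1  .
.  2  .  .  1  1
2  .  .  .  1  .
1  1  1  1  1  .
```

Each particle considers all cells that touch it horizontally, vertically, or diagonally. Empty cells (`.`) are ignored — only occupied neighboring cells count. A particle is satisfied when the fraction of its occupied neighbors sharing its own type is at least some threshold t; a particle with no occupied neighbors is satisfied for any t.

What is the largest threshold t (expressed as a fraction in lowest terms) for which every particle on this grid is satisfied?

Row 0: (0,0)1 1/1 · (0,2)2 1/1 · (0,3)2 2/2 · (0,4)2 2/2
Row 1: (1,0)1 2/2 · (1,5)2 1/1
Row 2: (2,1)1 1/3 · (2,3)1 1/1
Row 3: (3,0)2 2/3 · (3,1)2 2/3 · (3,4)1 3/3
Row 4: (4,1)2 3/3 · (4,4)1 3/3 · (4,5)1 3/3
Row 5: (5,0)2 1/3 · (5,4)1 4/4
Row 6: (6,0)1 1/2 · (6,1)1 2/3 · (6,2)1 2/2 · (6,3)1 3/3 · (6,4)1 2/2
The smallest same-type fraction is 1/3 at (2,1), which reduces to 1/3. Any threshold above that leaves this particle unsatisfied.

1/3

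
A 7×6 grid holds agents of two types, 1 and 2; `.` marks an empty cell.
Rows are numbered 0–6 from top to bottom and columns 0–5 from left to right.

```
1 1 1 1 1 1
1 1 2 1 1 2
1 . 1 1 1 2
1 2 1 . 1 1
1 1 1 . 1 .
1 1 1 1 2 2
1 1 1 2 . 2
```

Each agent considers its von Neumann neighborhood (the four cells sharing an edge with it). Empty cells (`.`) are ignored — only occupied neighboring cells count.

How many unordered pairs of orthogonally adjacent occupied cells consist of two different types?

Scan each occupied cell's neighbors to the right and below so each pair is counted once.
Row 0: 1(0,0)–1(0,1)= 1(0,0)–1(1,0)= 1(0,1)–1(0,2)= 1(0,1)–1(1,1)= 1(0,2)–1(0,3)= 1(0,2)–2(1,2)≠ 1(0,3)–1(0,4)= 1(0,3)–1(1,3)= 1(0,4)–1(0,5)= 1(0,4)–1(1,4)= 1(0,5)–2(1,5)≠  → 2/11 unlike.
Row 1: 1(1,0)–1(1,1)= 1(1,0)–1(2,0)= 1(1,1)–2(1,2)≠ 2(1,2)–1(1,3)≠ 2(1,2)–1(2,2)≠ 1(1,3)–1(1,4)= 1(1,3)–1(2,3)= 1(1,4)–2(1,5)≠ 1(1,4)–1(2,4)= 2(1,5)–2(2,5)=  → 4/10 unlike.
Row 2: 1(2,0)–1(3,0)= 1(2,2)–1(2,3)= 1(2,2)–1(3,2)= 1(2,3)–1(2,4)= 1(2,4)–2(2,5)≠ 1(2,4)–1(3,4)= 2(2,5)–1(3,5)≠  → 2/7 unlike.
Row 3: 1(3,0)–2(3,1)≠ 1(3,0)–1(4,0)= 2(3,1)–1(3,2)≠ 2(3,1)–1(4,1)≠ 1(3,2)–1(4,2)= 1(3,4)–1(3,5)= 1(3,4)–1(4,4)=  → 3/7 unlike.
Row 4: 1(4,0)–1(4,1)= 1(4,0)–1(5,0)= 1(4,1)–1(4,2)= 1(4,1)–1(5,1)= 1(4,2)–1(5,2)= 1(4,4)–2(5,4)≠  → 1/6 unlike.
Row 5: 1(5,0)–1(5,1)= 1(5,0)–1(6,0)= 1(5,1)–1(5,2)= 1(5,1)–1(6,1)= 1(5,2)–1(5,3)= 1(5,2)–1(6,2)= 1(5,3)–2(5,4)≠ 1(5,3)–2(6,3)≠ 2(5,4)–2(5,5)= 2(5,5)–2(6,5)=  → 2/10 unlike.
Row 6: 1(6,0)–1(6,1)= 1(6,1)–1(6,2)= 1(6,2)–2(6,3)≠  → 1/3 unlike.
Total adjacent occupied pairs: 54; unlike-type pairs: 15.

15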